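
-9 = -9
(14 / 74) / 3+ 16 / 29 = 1979 / 3219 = 0.61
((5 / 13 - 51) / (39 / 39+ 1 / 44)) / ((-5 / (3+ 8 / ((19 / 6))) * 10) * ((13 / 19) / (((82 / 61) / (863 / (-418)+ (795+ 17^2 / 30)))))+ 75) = 217078477 / 15882274720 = 0.01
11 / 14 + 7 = 109 / 14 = 7.79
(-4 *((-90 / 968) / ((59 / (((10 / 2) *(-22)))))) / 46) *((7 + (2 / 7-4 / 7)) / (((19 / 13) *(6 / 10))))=-229125 / 1985291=-0.12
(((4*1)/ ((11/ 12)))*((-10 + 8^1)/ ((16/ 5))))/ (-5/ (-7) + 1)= -35/ 22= -1.59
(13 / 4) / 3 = 13 / 12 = 1.08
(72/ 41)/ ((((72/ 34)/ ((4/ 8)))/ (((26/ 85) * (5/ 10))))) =13/ 205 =0.06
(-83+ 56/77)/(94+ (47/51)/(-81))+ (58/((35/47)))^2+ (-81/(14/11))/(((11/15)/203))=-120879764447201/10463795650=-11552.19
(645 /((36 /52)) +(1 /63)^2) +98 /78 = 48136045 /51597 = 932.92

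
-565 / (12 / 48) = -2260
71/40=1.78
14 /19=0.74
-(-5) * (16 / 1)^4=327680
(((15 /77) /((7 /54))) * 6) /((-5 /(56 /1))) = -7776 /77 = -100.99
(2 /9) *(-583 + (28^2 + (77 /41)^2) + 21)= 758222 /15129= 50.12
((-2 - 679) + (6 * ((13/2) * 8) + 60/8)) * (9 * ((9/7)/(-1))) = 58563/14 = 4183.07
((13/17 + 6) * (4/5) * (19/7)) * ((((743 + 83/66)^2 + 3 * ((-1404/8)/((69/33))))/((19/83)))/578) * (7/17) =4604079966427/181908738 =25309.83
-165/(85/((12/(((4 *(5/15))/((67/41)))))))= -19899/697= -28.55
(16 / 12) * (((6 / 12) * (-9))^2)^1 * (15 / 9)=45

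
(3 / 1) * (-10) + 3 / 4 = -117 / 4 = -29.25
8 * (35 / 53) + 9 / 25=7477 / 1325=5.64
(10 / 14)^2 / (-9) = -0.06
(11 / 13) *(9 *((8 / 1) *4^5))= 811008 / 13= 62385.23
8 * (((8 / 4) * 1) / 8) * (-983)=-1966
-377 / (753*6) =-377 / 4518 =-0.08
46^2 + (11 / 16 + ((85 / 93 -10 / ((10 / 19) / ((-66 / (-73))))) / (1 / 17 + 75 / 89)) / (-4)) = 19642706351 / 9260196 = 2121.20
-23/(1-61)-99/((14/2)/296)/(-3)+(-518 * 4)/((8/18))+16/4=-1370119/420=-3262.19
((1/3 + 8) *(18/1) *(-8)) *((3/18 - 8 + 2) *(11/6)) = 38500/3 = 12833.33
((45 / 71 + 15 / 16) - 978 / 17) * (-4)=1080663 / 4828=223.83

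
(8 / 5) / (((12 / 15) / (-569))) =-1138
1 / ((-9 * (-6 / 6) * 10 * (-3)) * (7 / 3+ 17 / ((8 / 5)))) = -4 / 13995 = -0.00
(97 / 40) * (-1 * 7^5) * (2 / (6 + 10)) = -1630279 / 320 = -5094.62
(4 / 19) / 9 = 4 / 171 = 0.02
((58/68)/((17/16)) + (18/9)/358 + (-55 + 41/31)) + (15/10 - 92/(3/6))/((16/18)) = -6624571297/25658576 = -258.18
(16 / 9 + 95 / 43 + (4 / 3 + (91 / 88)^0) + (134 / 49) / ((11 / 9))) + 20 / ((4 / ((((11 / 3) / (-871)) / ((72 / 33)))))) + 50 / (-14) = 803742267 / 161497336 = 4.98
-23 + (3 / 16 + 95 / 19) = -285 / 16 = -17.81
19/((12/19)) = 361/12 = 30.08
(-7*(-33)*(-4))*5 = -4620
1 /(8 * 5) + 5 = 201 /40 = 5.02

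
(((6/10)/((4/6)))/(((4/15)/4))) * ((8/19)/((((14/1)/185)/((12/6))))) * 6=119880/133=901.35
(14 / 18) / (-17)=-0.05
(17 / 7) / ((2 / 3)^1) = 51 / 14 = 3.64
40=40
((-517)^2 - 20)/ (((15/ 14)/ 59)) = 220764194/ 15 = 14717612.93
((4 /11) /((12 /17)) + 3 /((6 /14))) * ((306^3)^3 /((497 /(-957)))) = -169177466546763665337004032 /497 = -340397316995500332670028.20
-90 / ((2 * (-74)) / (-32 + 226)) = 4365 / 37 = 117.97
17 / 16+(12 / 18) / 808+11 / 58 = 1.25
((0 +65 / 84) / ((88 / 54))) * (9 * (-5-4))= -47385 / 1232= -38.46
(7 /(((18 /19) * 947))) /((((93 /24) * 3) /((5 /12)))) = 0.00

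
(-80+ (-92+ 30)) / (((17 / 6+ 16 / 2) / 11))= -9372 / 65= -144.18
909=909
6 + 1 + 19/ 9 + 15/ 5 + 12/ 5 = 653/ 45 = 14.51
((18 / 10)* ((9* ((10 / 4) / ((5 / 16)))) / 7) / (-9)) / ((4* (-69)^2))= -2 / 18515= -0.00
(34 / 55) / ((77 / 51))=1734 / 4235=0.41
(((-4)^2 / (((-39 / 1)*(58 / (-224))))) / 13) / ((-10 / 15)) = -896 / 4901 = -0.18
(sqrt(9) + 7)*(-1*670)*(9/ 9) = -6700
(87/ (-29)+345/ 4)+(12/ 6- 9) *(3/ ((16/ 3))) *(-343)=22941/ 16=1433.81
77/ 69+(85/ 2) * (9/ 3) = 128.62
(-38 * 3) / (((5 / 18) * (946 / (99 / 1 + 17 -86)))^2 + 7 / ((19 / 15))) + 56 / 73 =-0.62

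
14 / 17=0.82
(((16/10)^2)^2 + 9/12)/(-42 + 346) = 961/40000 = 0.02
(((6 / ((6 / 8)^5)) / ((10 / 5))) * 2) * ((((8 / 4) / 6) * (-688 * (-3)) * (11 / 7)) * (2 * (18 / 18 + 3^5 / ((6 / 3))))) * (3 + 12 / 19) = 12476907520 / 513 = 24321457.15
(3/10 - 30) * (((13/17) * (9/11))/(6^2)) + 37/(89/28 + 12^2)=-741991/2802280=-0.26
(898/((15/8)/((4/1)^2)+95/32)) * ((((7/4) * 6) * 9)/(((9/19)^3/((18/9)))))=5518806272/10665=517468.94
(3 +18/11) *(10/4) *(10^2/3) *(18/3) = 25500/11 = 2318.18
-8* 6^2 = -288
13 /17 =0.76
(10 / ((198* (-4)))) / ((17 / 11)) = -5 / 612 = -0.01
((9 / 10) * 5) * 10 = 45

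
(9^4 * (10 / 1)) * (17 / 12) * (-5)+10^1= -929455 / 2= -464727.50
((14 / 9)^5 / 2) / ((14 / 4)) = 76832 / 59049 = 1.30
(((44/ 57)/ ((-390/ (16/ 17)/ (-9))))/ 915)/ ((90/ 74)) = 13024/ 864469125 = 0.00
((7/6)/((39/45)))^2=1225/676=1.81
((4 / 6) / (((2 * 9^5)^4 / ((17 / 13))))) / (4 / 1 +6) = 17 / 37931916232257617859120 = 0.00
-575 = -575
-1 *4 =-4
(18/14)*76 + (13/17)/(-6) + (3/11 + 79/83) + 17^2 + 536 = 602216003/651882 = 923.81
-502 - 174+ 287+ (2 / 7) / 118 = -160656 / 413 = -389.00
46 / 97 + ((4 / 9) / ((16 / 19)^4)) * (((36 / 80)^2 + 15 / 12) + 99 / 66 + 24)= 138997288397 / 5721292800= 24.29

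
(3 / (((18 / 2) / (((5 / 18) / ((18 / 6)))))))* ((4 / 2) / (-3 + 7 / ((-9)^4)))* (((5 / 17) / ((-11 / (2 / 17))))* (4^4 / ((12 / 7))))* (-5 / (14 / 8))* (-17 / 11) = 0.04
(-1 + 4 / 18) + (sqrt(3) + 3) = sqrt(3) + 20 / 9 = 3.95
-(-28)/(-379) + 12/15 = 1376/1895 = 0.73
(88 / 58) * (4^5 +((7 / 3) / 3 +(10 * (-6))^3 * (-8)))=684693812 / 261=2623347.94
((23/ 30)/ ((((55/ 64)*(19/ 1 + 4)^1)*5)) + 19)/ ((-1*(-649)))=78407/ 2677125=0.03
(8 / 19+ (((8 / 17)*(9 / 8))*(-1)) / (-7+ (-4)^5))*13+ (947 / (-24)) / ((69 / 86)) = -12049496705 / 275734764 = -43.70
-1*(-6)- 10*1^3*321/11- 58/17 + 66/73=-288.33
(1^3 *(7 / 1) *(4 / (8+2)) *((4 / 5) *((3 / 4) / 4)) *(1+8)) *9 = 34.02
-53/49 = -1.08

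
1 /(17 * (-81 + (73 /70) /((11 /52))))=-385 /497879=-0.00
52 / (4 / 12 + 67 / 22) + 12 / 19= 67884 / 4237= 16.02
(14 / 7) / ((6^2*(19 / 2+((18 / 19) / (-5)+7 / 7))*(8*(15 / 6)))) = 19 / 70524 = 0.00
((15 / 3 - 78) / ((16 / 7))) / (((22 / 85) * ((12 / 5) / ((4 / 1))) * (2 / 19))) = -4126325 / 2112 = -1953.75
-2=-2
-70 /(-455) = 2 /13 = 0.15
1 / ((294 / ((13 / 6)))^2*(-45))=-169 / 140026320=-0.00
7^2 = 49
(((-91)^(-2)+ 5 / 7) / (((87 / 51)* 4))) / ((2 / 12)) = 5202 / 8281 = 0.63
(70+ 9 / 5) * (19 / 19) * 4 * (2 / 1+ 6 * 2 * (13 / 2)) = 22976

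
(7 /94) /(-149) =-7 /14006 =-0.00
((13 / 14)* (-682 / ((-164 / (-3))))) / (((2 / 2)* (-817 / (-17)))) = -226083 / 937916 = -0.24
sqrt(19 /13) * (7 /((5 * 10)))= 7 * sqrt(247) /650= 0.17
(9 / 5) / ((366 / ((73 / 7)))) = 219 / 4270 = 0.05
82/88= 41/44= 0.93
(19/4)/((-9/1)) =-19/36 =-0.53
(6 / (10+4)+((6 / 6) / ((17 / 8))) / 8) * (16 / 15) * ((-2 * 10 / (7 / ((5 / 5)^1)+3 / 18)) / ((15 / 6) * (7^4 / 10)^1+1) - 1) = -19282912 / 36919155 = -0.52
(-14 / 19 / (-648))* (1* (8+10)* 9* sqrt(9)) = 21 / 38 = 0.55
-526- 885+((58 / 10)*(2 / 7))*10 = -9761 / 7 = -1394.43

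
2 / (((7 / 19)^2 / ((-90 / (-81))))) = 7220 / 441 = 16.37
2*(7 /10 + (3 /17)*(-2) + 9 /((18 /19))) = 1674 /85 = 19.69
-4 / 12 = -1 / 3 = -0.33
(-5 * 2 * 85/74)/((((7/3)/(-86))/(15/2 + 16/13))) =12445275/3367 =3696.25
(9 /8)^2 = 1.27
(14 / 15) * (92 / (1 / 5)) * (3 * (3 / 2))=1932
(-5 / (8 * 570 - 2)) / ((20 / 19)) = -19 / 18232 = -0.00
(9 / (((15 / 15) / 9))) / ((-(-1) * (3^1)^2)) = 9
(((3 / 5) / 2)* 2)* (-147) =-441 / 5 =-88.20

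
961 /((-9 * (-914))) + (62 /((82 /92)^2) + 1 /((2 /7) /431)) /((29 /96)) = 2106150680717 /401009274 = 5252.12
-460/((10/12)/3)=-1656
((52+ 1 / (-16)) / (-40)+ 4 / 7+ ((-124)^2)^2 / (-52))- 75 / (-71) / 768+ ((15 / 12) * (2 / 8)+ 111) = -37599541076807 / 8270080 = -4546454.34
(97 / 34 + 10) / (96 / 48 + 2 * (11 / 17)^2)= 7429 / 1640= 4.53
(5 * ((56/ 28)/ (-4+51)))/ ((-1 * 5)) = -2/ 47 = -0.04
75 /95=0.79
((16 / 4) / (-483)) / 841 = -4 / 406203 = -0.00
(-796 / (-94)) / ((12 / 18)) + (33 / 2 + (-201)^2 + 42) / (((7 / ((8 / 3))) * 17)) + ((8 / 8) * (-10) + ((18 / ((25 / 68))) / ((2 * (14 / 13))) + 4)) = 130888647 / 139825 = 936.09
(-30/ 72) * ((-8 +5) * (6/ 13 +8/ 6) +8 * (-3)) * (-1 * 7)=-6685/ 78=-85.71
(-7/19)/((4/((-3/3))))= 7/76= 0.09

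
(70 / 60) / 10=7 / 60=0.12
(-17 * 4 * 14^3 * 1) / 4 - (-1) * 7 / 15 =-699713 / 15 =-46647.53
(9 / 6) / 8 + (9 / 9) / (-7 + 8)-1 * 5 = -61 / 16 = -3.81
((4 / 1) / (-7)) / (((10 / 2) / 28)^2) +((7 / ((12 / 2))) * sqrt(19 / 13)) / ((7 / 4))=-448 / 25 +2 * sqrt(247) / 39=-17.11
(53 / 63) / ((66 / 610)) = 16165 / 2079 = 7.78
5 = 5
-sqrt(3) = -1.73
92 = 92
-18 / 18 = -1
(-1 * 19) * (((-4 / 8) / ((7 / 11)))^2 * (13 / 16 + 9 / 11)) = -8569 / 448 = -19.13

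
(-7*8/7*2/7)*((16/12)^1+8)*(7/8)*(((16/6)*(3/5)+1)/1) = -728/15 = -48.53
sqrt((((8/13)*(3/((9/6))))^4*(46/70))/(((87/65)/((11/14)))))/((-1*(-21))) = 128*sqrt(572286)/2161341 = 0.04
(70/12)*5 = 175/6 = 29.17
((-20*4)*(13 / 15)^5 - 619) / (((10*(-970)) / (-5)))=-99951313 / 294637500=-0.34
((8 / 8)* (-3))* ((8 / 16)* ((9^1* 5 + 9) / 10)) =-81 / 10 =-8.10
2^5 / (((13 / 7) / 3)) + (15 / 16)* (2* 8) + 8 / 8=880 / 13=67.69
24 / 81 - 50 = -1342 / 27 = -49.70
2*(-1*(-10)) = 20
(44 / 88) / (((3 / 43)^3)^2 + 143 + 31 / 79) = 499387680871 / 143216801353326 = 0.00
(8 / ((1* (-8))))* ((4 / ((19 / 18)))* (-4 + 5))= -72 / 19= -3.79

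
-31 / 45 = -0.69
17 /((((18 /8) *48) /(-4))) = -17 /27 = -0.63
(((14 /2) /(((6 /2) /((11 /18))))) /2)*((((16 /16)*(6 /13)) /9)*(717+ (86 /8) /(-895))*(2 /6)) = 197644909 /22618440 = 8.74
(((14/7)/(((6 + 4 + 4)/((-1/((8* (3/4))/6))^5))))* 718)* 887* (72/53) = -45854352/371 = -123596.64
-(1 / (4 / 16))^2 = -16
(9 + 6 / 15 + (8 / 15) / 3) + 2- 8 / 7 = 3287 / 315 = 10.43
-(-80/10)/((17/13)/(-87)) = -9048/17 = -532.24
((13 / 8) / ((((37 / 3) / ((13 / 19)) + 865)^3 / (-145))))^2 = 12502888300179225 / 106759739192140466954496741376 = 0.00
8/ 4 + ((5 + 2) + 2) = 11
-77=-77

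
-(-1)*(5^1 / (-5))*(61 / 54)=-61 / 54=-1.13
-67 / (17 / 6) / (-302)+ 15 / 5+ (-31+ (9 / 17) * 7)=-62162 / 2567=-24.22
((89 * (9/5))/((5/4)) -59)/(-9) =-1729/225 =-7.68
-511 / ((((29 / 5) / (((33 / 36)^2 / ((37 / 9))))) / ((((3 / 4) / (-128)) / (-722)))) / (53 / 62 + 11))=-681686775 / 393476276224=-0.00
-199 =-199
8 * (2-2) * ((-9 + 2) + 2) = 0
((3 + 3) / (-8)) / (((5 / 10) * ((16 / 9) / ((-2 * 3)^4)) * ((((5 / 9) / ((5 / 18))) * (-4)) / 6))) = 820.12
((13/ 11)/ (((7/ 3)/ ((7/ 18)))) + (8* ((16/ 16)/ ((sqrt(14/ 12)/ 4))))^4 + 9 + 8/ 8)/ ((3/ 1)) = 2491449553/ 9702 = 256797.52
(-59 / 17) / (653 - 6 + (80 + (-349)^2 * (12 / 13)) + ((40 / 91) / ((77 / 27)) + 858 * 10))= -413413 / 14501409649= -0.00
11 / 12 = 0.92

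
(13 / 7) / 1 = 13 / 7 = 1.86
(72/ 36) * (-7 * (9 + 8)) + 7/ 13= -3087/ 13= -237.46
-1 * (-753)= 753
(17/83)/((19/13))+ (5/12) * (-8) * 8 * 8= -1008617/4731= -213.19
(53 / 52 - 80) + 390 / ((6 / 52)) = 171653 / 52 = 3301.02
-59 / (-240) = 59 / 240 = 0.25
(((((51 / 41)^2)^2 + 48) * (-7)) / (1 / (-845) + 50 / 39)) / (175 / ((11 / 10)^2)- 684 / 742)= -113435906513484555 / 59190594412141106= -1.92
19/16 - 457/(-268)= 3101/1072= 2.89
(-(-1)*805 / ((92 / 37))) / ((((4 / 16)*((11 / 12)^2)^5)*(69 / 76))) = 2031302328975360 / 596560765823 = 3405.02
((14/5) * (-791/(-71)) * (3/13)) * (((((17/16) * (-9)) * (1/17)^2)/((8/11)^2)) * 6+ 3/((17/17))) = 75895659/4016896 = 18.89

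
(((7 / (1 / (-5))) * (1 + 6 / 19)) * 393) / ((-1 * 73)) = 343875 / 1387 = 247.93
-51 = -51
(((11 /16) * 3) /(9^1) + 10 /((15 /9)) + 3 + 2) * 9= 1617 /16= 101.06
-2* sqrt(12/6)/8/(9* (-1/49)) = 49* sqrt(2)/36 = 1.92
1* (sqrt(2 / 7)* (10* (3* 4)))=120* sqrt(14) / 7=64.14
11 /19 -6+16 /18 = -775 /171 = -4.53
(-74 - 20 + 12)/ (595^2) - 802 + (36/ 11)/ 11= -34342559072/ 42837025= -801.70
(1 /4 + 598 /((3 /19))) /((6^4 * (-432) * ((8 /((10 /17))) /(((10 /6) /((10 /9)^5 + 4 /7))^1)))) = -554925 /1516027904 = -0.00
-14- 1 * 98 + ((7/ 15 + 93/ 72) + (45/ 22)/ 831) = -40307863/ 365640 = -110.24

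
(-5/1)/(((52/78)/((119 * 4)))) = -3570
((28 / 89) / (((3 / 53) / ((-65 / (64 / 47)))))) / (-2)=1133405 / 8544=132.66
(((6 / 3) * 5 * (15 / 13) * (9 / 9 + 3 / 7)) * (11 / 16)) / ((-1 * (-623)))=4125 / 226772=0.02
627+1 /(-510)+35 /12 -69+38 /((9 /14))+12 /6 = 1903399 /3060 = 622.03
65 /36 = 1.81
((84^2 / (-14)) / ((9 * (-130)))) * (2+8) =56 / 13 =4.31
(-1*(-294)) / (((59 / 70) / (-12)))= -246960 / 59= -4185.76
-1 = -1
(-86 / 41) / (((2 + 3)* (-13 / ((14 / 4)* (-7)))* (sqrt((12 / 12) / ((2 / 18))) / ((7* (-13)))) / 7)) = 103243 / 615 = 167.87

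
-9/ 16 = -0.56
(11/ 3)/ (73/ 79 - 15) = -869/ 3336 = -0.26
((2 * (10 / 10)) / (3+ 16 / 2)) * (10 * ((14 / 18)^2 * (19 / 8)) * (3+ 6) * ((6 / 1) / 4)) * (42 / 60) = 6517 / 264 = 24.69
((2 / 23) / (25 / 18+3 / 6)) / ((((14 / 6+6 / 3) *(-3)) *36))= -1 / 10166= -0.00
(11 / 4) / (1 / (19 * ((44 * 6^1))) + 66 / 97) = 1338018 / 331153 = 4.04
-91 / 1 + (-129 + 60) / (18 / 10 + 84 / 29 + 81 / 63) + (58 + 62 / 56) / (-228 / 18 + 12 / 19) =-5675477 / 52822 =-107.45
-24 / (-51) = 0.47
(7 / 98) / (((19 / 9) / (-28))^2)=12.57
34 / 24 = 17 / 12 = 1.42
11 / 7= 1.57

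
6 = 6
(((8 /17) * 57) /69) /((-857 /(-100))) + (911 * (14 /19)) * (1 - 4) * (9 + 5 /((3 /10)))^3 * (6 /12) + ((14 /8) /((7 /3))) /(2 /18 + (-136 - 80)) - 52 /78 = -7581916194093407299 /445334644044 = -17025210.81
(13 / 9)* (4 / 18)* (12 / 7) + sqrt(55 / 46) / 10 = sqrt(2530) / 460 + 104 / 189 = 0.66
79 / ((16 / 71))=350.56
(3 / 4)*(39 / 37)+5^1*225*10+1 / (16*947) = 6307463233 / 560624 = 11250.79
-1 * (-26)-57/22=515/22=23.41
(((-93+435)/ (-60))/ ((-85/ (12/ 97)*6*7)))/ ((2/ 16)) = 456/ 288575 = 0.00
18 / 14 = 9 / 7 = 1.29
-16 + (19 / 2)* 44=402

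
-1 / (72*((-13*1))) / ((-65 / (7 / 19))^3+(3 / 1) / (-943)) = -323449 / 1662602443776144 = -0.00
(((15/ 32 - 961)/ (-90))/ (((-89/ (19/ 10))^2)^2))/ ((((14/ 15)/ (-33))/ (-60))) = 18883903863/ 4015503424000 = 0.00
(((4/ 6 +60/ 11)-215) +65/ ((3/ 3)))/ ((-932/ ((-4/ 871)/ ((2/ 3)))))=-2374/ 2232373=-0.00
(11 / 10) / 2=11 / 20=0.55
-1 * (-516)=516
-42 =-42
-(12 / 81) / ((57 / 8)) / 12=-8 / 4617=-0.00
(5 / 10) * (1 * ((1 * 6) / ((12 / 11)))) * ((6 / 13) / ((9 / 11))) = 121 / 78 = 1.55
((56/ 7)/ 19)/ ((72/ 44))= 44/ 171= 0.26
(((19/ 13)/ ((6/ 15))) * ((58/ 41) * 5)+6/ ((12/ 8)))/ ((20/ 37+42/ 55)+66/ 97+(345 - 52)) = 3139962265/ 31035781439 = 0.10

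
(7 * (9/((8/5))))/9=35/8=4.38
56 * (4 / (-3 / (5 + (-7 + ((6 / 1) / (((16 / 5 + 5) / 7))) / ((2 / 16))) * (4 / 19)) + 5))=47.13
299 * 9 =2691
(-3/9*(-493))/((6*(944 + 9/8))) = 1972/68049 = 0.03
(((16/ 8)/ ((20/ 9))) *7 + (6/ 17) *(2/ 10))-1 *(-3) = 1593/ 170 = 9.37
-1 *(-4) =4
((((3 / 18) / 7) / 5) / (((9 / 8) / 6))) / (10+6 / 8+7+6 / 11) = 352 / 253575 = 0.00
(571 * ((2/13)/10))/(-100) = -571/6500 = -0.09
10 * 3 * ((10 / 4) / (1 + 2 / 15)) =1125 / 17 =66.18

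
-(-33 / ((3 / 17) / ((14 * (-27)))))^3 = -353183347988856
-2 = -2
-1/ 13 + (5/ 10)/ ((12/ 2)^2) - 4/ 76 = -2057/ 17784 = -0.12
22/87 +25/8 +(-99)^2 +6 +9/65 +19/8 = 110983801/11310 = 9812.89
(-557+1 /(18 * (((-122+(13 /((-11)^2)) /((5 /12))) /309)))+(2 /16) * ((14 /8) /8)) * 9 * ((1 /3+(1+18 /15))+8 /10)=-78784607725 /4713856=-16713.41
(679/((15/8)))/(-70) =-388/75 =-5.17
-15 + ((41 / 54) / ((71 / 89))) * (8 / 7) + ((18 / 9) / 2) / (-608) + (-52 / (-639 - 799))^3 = -42194791378486277 / 3032566990131168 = -13.91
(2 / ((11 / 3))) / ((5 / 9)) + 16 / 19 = 1906 / 1045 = 1.82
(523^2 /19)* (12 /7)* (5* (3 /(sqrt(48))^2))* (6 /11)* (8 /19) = 49235220 /27797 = 1771.24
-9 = -9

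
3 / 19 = 0.16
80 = 80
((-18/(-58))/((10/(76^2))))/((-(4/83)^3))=-1601496.52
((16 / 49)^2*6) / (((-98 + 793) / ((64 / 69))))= 32768 / 38379985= 0.00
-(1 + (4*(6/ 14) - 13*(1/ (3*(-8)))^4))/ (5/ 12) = -6303653/ 967680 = -6.51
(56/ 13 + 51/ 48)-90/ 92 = 4.39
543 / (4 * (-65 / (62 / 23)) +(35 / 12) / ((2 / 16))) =-50499 / 6800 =-7.43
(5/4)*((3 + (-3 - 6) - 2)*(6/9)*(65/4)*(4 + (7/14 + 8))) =-1354.17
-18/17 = -1.06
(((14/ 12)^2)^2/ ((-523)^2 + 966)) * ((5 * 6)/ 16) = 2401/ 189730944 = 0.00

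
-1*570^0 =-1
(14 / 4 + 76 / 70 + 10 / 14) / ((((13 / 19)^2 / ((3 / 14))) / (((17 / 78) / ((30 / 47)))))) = 15287267 / 18454800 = 0.83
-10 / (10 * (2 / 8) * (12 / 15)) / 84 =-5 / 84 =-0.06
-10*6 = -60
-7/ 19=-0.37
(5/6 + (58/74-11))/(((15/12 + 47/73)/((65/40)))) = -8.05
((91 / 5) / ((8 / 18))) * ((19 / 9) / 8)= 1729 / 160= 10.81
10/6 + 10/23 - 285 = -19520/69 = -282.90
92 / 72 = 23 / 18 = 1.28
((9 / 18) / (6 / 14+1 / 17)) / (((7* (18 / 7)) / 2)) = 119 / 1044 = 0.11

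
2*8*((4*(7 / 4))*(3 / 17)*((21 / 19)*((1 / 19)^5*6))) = 42336 / 799779977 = 0.00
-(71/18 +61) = -1169/18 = -64.94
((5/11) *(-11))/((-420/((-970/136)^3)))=-114084125/26412288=-4.32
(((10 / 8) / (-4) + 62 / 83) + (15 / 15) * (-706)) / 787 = -936991 / 1045136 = -0.90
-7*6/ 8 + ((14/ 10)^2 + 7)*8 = 6643/ 100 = 66.43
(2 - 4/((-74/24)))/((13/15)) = 3.80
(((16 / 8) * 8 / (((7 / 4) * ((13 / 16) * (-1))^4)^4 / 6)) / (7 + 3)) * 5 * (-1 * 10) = -2266735911777429702574080 / 1597665278648814798241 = -1418.78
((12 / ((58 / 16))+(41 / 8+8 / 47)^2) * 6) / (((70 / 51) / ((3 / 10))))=11799094851 / 286993280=41.11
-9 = -9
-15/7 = -2.14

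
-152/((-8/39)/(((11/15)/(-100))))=-2717/500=-5.43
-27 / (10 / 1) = -27 / 10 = -2.70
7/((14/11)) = 11/2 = 5.50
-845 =-845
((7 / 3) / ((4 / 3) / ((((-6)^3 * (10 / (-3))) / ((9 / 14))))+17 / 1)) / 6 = 980 / 42843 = 0.02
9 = 9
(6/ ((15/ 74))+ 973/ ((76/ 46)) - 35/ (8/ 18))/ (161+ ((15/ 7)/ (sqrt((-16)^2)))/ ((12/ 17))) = 7657552/ 2286745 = 3.35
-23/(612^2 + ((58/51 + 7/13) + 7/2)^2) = -40440348/658598826913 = -0.00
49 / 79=0.62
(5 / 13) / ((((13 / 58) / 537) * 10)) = 92.15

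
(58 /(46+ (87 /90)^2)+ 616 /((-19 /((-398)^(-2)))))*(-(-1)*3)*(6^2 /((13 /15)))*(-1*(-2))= 127234044062640 /413178102727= 307.94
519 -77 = 442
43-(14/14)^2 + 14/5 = 224/5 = 44.80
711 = 711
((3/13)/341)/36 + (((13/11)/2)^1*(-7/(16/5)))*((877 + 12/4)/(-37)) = 60510487/1968252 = 30.74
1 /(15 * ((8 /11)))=11 /120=0.09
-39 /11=-3.55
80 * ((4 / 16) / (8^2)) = 5 / 16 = 0.31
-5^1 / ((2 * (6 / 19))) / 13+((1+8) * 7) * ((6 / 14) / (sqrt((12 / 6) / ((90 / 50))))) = -95 / 156+81 * sqrt(10) / 10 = 25.01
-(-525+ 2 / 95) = 49873 / 95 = 524.98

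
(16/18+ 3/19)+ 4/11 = 2653/1881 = 1.41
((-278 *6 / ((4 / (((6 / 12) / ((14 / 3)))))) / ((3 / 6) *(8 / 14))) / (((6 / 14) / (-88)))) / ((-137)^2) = 32109 / 18769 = 1.71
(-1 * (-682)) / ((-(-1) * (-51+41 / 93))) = -31713 / 2351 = -13.49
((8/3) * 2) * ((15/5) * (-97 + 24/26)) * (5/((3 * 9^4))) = -99920/255879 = -0.39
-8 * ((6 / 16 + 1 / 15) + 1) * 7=-1211 / 15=-80.73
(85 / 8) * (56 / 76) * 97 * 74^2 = 4158517.63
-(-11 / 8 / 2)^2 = -121 / 256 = -0.47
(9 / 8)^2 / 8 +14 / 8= 977 / 512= 1.91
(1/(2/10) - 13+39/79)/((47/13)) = -7709/3713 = -2.08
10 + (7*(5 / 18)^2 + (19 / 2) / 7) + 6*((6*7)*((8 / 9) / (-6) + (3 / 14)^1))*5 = 95.23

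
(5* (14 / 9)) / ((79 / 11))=770 / 711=1.08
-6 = -6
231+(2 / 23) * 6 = 5325 / 23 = 231.52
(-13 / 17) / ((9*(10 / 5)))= -13 / 306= -0.04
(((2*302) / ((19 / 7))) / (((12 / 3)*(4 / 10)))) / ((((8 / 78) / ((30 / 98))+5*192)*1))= 0.14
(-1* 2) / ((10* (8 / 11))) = -11 / 40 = -0.28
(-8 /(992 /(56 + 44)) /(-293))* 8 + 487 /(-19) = -25.61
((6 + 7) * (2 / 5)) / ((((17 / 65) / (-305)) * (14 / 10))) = -515450 / 119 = -4331.51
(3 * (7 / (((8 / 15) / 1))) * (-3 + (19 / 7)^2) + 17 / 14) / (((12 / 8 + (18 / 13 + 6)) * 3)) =63037 / 9702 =6.50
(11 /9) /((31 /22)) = 242 /279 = 0.87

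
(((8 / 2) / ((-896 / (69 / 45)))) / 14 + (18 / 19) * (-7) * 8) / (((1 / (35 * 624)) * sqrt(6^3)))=-616417841 * sqrt(6) / 19152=-78838.20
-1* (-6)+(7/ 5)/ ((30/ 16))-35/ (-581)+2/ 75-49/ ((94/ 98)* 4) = -6948893/ 1170300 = -5.94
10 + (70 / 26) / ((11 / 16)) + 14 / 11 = 2172 / 143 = 15.19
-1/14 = -0.07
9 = 9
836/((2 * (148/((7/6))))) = 1463/444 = 3.30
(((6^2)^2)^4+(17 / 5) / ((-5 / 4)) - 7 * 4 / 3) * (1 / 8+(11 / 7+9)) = 30175800617123.64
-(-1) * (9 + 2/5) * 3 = 141/5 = 28.20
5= 5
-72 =-72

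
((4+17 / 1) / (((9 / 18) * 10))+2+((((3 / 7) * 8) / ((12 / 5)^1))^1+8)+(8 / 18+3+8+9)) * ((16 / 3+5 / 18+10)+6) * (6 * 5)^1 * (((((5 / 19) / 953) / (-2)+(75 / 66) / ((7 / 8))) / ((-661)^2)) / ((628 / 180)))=0.02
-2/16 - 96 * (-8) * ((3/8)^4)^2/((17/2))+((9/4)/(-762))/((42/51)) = -46180277/495222784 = -0.09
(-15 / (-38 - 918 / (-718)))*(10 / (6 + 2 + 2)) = 5385 / 13183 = 0.41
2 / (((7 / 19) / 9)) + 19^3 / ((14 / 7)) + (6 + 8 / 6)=146399 / 42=3485.69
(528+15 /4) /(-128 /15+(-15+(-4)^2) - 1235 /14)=-223335 /40214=-5.55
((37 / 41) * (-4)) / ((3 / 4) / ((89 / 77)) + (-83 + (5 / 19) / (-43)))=43046096 / 982104529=0.04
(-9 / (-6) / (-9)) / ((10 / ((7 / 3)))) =-7 / 180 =-0.04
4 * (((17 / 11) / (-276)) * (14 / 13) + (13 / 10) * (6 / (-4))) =-386003 / 49335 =-7.82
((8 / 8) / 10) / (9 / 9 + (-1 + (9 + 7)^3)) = 1 / 40960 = 0.00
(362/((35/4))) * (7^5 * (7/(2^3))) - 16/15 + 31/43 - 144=78466708/129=608269.05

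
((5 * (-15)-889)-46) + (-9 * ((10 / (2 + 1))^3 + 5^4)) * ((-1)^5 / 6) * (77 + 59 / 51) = 35161285 / 459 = 76604.11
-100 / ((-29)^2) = -100 / 841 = -0.12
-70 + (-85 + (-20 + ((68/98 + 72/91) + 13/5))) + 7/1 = -522069/3185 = -163.91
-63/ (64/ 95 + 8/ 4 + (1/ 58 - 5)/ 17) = -347130/ 13117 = -26.46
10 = 10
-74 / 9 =-8.22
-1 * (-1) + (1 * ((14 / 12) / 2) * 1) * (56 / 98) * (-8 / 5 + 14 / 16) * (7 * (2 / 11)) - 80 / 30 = -1303 / 660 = -1.97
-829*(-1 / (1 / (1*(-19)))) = -15751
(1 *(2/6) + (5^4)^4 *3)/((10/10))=1373291015626/3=457763671875.33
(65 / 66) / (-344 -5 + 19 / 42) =-455 / 161029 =-0.00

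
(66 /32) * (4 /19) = 33 /76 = 0.43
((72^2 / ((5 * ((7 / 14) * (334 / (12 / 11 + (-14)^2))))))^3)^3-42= 2861003812662623067393593111001233071047816073833590912448423702 / 465277922591983781666168818900390625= 6149021205915939076881472000.00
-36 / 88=-9 / 22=-0.41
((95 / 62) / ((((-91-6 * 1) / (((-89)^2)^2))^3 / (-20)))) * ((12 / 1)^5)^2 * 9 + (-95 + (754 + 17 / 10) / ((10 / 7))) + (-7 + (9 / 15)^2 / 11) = 5753224635251516236618340455118817847707 / 1244885972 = 4621487240320124867322660000000.00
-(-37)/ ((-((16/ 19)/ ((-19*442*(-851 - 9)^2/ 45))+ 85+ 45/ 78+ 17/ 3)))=-81870863295/ 201897066539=-0.41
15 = 15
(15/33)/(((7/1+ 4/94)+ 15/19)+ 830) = 4465/8230024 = 0.00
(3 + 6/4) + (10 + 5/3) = 97/6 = 16.17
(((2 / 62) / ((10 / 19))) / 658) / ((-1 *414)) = -19 / 84447720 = -0.00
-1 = -1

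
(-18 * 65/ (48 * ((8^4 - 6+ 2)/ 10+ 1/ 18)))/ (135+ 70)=-1755/ 6040612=-0.00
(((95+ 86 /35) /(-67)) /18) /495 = -379 /2321550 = -0.00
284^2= 80656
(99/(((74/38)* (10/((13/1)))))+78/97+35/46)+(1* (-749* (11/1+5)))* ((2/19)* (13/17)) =-119582412813/133313405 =-897.00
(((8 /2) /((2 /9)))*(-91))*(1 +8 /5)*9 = -191646 /5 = -38329.20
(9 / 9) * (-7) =-7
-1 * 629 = -629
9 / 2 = 4.50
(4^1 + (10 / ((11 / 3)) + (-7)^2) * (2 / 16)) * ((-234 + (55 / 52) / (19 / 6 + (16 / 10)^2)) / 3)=-1603163517 / 1965392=-815.70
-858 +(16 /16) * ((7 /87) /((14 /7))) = -149285 /174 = -857.96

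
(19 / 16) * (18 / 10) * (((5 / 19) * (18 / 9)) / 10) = 9 / 80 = 0.11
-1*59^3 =-205379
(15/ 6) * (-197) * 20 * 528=-5200800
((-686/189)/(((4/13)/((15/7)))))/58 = -455/1044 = -0.44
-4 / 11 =-0.36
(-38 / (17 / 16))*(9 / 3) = -1824 / 17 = -107.29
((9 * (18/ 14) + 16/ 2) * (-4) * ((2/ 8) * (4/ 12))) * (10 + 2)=-78.29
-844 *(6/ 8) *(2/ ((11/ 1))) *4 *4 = -20256/ 11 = -1841.45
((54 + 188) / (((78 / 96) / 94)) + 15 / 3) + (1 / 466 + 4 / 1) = 28006.54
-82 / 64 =-41 / 32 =-1.28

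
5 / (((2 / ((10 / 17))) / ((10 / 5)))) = 50 / 17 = 2.94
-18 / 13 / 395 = -18 / 5135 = -0.00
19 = 19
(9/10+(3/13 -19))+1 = -2193/130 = -16.87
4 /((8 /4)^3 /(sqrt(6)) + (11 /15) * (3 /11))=1.15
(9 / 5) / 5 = 9 / 25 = 0.36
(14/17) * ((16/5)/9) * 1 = 224/765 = 0.29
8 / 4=2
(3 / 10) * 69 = 207 / 10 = 20.70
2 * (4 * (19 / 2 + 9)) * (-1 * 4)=-592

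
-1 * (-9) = 9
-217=-217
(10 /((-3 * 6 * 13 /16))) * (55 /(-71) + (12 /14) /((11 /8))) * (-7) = -66160 /91377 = -0.72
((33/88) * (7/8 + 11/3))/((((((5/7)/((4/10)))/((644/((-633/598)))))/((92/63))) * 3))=-120684473/427275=-282.45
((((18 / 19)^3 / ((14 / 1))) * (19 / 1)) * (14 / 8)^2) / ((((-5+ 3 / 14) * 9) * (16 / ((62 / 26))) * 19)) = -123039 / 191174048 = -0.00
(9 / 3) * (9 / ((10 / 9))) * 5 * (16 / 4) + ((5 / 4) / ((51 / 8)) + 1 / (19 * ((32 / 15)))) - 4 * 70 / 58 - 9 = 424791049 / 899232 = 472.39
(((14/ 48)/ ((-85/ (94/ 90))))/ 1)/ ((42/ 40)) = -47/ 13770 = -0.00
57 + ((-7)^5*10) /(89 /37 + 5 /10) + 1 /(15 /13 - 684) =-22059212404 /381711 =-57790.35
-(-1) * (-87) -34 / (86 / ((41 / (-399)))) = -1491962 / 17157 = -86.96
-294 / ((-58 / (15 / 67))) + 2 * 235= 915415 / 1943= 471.13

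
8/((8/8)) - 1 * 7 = 1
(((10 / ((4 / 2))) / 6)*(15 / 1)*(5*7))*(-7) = -6125 / 2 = -3062.50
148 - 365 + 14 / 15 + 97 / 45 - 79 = -13181 / 45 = -292.91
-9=-9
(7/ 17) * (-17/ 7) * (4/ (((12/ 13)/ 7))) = -91/ 3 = -30.33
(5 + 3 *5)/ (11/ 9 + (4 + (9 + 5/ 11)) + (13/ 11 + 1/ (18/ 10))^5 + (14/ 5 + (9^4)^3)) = 475495024950/ 6714691975574348928253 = 0.00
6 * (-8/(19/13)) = -624/19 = -32.84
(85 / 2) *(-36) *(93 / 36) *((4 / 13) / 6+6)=-310930 / 13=-23917.69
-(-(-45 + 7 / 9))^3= -63044792 / 729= -86481.20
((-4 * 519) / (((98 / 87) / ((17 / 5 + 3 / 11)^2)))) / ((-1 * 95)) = 3684846024 / 14081375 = 261.68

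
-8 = -8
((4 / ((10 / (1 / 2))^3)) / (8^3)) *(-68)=-17 / 256000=-0.00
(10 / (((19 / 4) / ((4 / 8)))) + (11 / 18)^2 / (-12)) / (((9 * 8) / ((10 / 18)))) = 377305 / 47869056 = 0.01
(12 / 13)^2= 144 / 169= 0.85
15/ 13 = 1.15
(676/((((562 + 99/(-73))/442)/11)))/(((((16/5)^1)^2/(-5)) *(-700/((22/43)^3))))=199591748785/364446094768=0.55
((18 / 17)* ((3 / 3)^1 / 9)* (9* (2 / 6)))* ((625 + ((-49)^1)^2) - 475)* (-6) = -91836 / 17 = -5402.12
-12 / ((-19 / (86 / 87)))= 344 / 551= 0.62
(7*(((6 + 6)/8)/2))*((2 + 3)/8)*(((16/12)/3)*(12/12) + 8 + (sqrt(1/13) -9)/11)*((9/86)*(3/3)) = 945*sqrt(13)/393536 + 79275/30272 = 2.63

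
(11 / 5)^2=121 / 25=4.84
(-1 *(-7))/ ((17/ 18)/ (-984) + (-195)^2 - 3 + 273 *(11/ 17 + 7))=301104/ 1725310697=0.00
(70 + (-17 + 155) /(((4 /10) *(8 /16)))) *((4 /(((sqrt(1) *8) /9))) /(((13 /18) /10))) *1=615600 /13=47353.85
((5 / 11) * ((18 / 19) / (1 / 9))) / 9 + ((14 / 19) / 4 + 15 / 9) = 2.28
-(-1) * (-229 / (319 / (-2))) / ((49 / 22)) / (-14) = -458 / 9947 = -0.05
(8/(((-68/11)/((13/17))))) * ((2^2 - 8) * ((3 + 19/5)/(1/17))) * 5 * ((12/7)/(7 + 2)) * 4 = 36608/21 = 1743.24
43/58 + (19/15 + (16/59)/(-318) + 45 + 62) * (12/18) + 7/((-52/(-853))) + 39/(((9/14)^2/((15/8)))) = 77386559533/212198220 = 364.69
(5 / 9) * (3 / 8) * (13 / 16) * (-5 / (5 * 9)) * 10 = -325 / 1728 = -0.19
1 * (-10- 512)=-522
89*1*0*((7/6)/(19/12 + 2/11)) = 0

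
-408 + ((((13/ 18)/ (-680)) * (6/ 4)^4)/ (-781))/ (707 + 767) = -408.00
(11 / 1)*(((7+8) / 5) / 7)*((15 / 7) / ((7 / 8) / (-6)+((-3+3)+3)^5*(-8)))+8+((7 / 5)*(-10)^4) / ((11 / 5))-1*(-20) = 321492278988 / 50298941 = 6391.63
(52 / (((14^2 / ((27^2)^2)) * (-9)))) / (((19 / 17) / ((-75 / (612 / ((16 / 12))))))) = 2132325 / 931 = 2290.36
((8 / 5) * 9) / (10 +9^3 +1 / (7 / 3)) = 63 / 3235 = 0.02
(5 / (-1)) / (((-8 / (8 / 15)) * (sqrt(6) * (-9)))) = -sqrt(6) / 162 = -0.02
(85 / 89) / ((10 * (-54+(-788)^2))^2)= 17 / 686197817938000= 0.00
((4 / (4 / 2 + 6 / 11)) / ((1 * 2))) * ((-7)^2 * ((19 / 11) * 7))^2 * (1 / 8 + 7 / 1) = 345837639 / 176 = 1964986.59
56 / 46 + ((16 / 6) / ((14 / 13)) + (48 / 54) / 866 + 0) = 2318060 / 627417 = 3.69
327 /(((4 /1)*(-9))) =-109 /12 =-9.08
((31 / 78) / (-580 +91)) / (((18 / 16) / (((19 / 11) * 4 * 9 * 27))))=-28272 / 23309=-1.21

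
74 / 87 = 0.85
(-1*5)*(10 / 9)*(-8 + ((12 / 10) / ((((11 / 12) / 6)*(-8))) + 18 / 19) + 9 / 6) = 68285 / 1881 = 36.30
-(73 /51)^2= -5329 /2601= -2.05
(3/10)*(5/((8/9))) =27/16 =1.69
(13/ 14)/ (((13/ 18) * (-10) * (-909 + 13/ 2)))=9/ 63175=0.00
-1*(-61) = 61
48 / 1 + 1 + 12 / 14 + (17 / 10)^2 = 36923 / 700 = 52.75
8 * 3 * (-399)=-9576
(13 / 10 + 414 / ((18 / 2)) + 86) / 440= 1333 / 4400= 0.30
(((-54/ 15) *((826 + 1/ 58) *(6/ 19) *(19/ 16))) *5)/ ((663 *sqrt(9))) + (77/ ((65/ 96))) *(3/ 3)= 28435413/ 256360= 110.92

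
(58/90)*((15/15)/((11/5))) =29/99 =0.29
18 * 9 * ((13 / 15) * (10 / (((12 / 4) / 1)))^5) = 520000 / 9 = 57777.78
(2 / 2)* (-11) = -11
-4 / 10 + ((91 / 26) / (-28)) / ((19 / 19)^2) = -21 / 40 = -0.52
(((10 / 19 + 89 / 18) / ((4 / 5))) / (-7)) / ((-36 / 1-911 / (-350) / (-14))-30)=1637125 / 110914362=0.01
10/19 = 0.53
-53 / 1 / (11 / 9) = -477 / 11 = -43.36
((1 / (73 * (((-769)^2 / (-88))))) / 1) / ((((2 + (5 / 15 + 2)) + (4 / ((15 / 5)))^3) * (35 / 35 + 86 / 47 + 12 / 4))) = -55836 / 1070470446341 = -0.00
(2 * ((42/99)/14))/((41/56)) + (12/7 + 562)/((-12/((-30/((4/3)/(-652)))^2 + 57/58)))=-11106874134061567/1098636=-10109694324.65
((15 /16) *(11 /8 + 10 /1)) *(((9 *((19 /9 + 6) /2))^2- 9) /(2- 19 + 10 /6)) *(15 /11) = -325122525 /259072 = -1254.95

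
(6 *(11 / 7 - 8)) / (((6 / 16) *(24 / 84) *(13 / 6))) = -2160 / 13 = -166.15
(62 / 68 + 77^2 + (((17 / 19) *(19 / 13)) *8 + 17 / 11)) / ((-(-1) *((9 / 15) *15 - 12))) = -1980.64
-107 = -107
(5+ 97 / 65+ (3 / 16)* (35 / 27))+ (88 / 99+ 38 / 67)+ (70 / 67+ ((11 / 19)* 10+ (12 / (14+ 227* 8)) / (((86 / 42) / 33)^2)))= 22482101279879 / 1343912515920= 16.73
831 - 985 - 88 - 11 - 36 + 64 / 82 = -11817 / 41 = -288.22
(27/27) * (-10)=-10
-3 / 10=-0.30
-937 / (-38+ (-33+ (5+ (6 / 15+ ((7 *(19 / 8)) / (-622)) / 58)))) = 1352128480 / 94664089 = 14.28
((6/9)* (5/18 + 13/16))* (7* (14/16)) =7693/1728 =4.45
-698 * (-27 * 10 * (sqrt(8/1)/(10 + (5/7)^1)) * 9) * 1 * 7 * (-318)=-3523900464 * sqrt(2)/5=-996709565.73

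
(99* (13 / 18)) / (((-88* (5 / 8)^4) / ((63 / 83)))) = -4.04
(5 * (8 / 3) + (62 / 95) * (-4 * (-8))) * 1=9752 / 285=34.22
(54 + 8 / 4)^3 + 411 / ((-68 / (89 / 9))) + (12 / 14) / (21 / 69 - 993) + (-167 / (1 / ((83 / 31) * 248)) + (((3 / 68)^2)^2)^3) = 18942669909754905719423207655455 / 292920805901234828677742592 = 64668.23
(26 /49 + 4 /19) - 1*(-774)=721284 /931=774.74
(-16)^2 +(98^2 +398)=10258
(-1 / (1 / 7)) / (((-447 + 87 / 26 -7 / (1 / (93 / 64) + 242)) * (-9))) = -1026935 / 585814221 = -0.00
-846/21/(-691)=282/4837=0.06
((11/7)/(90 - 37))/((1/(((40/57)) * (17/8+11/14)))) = 0.06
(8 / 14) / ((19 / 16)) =64 / 133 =0.48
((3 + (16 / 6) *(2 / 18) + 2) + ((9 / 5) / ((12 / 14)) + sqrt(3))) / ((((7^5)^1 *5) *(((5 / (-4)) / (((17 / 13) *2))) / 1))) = -135796 / 737407125 - 136 *sqrt(3) / 5462275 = -0.00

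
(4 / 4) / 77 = 0.01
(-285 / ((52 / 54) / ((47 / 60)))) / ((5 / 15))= -72333 / 104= -695.51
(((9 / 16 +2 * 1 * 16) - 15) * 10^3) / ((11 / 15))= 526875 / 22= 23948.86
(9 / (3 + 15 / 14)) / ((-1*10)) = -21 / 95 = -0.22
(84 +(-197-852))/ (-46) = 965/ 46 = 20.98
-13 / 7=-1.86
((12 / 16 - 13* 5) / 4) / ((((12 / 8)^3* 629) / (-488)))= 62708 / 16983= 3.69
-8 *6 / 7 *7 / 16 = -3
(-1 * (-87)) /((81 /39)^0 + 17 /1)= 29 /6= 4.83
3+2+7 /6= 37 /6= 6.17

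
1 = 1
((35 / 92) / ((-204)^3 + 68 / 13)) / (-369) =455 / 3746690166672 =0.00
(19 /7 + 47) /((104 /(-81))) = -7047 /182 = -38.72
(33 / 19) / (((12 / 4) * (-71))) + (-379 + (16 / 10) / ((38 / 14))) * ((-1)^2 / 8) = -2552819 / 53960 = -47.31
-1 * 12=-12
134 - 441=-307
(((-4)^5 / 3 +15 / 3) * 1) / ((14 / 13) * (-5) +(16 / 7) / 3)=91819 / 1262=72.76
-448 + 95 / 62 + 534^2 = 17651991 / 62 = 284709.53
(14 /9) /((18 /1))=7 /81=0.09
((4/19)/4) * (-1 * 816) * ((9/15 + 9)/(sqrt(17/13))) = -2304 * sqrt(221)/95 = -360.54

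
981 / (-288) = -109 / 32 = -3.41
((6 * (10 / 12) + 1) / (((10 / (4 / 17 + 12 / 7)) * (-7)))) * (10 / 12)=-116 / 833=-0.14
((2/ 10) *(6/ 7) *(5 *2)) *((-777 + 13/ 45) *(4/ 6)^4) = -2236928/ 8505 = -263.01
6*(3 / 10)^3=81 / 500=0.16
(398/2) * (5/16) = 995/16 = 62.19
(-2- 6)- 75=-83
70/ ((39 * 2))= 35/ 39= 0.90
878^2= 770884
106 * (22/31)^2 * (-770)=-39504080/961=-41107.26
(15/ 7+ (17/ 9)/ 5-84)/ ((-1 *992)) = 0.08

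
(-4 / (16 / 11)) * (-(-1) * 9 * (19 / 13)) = -1881 / 52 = -36.17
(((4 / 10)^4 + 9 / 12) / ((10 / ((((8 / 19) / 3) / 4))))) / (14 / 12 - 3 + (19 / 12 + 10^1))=1939 / 6946875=0.00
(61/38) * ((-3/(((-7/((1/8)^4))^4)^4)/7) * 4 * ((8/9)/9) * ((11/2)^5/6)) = -0.00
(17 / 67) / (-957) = -0.00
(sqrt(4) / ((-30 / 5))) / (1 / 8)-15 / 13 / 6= -223 / 78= -2.86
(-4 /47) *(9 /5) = -36 /235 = -0.15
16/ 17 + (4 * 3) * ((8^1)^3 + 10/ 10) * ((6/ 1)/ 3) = 209320/ 17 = 12312.94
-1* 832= -832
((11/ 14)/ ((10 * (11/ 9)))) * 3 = 27/ 140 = 0.19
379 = 379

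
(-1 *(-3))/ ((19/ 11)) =1.74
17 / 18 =0.94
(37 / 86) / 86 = 37 / 7396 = 0.01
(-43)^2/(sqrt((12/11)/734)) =1849*sqrt(24222)/6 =47961.27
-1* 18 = -18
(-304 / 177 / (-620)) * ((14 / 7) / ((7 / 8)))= 1216 / 192045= 0.01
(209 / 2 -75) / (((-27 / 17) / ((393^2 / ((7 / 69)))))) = -395887109 / 14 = -28277650.64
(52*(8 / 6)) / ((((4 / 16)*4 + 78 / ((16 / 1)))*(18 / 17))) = 14144 / 1269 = 11.15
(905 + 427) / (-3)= -444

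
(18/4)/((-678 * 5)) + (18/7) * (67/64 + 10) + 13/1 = 748601/18080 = 41.40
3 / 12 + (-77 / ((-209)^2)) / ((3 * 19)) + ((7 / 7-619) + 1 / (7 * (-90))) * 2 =-117477792941 / 95065740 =-1235.75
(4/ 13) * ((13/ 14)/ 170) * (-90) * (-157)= 23.75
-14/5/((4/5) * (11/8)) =-28/11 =-2.55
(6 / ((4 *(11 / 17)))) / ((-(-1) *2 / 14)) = 357 / 22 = 16.23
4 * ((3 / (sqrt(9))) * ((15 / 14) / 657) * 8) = 80 / 1533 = 0.05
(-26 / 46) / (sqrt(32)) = -13 * sqrt(2) / 184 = -0.10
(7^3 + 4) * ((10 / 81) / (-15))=-2.86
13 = 13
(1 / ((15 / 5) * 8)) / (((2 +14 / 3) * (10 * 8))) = 1 / 12800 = 0.00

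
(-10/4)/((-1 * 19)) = 5/38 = 0.13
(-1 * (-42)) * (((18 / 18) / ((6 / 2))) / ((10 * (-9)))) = -7 / 45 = -0.16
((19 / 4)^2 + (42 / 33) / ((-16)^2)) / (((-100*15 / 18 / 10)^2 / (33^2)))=1132461 / 3200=353.89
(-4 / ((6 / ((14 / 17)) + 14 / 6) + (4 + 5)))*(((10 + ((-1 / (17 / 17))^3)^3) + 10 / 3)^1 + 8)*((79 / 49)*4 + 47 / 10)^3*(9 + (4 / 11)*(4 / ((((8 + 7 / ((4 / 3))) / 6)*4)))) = -53138416774457781 / 957801517750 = -55479.57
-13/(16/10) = -65/8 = -8.12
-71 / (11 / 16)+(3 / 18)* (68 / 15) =-50746 / 495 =-102.52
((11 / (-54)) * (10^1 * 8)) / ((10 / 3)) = -44 / 9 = -4.89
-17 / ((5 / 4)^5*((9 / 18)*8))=-4352 / 3125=-1.39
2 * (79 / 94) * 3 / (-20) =-237 / 940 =-0.25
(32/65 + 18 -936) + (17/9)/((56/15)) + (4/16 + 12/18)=-10003649/10920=-916.09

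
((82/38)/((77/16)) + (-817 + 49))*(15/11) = -16843920/16093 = -1046.66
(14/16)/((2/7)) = 49/16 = 3.06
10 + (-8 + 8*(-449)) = -3590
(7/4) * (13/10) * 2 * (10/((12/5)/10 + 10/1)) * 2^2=2275/128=17.77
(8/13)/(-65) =-8/845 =-0.01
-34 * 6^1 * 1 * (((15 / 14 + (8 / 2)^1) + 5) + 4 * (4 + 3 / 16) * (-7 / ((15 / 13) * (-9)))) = -1372733 / 315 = -4357.88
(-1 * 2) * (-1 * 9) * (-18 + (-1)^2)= -306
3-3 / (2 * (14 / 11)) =51 / 28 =1.82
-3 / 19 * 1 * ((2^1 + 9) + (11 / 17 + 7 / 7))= -645 / 323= -2.00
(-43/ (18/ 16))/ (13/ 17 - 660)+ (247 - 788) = -54561035/ 100863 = -540.94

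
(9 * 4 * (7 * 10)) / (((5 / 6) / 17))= 51408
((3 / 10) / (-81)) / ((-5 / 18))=1 / 75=0.01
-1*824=-824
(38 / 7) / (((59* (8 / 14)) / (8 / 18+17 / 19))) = 229 / 1062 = 0.22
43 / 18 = 2.39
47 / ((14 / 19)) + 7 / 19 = 17065 / 266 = 64.15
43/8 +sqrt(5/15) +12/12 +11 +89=sqrt(3)/3 +851/8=106.95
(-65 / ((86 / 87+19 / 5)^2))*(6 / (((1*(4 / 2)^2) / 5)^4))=-23061796875 / 555377792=-41.52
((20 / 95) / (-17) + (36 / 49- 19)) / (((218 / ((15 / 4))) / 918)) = -288.63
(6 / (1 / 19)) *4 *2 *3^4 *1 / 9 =8208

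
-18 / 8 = -9 / 4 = -2.25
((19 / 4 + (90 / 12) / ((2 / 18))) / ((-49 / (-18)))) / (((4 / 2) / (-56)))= -5202 / 7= -743.14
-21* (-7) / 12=49 / 4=12.25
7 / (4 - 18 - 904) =-7 / 918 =-0.01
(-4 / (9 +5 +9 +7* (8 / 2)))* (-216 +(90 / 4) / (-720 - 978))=81509 / 4811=16.94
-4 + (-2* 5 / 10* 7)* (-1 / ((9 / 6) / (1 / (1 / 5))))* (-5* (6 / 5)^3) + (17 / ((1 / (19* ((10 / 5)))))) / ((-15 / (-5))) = 146 / 15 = 9.73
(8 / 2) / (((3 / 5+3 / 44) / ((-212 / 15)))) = -37312 / 441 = -84.61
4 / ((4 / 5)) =5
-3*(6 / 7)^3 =-648 / 343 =-1.89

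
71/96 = 0.74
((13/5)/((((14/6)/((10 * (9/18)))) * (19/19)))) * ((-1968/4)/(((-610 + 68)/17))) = 163098/1897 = 85.98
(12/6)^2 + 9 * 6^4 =11668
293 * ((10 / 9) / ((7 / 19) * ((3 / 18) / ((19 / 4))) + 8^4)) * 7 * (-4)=-14808220 / 6653973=-2.23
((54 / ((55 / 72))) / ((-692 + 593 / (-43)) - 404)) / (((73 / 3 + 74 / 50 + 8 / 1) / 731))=-76382190 / 55467709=-1.38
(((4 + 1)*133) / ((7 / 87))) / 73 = 8265 / 73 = 113.22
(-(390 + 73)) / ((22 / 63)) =-29169 / 22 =-1325.86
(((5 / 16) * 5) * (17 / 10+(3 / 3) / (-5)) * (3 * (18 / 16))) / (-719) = -2025 / 184064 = -0.01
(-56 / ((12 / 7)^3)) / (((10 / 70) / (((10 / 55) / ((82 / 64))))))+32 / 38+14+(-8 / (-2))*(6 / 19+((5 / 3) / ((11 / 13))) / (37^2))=1605603622 / 316735947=5.07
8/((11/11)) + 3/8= 67/8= 8.38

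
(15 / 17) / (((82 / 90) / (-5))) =-4.84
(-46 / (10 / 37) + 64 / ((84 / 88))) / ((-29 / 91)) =140803 / 435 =323.69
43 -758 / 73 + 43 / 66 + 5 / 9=488885 / 14454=33.82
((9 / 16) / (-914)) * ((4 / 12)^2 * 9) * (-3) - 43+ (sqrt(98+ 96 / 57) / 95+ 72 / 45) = -3027033 / 73120+ sqrt(35986) / 1805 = -41.29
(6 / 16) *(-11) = -33 / 8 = -4.12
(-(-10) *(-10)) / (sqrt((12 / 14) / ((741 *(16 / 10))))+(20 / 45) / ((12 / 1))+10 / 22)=-29989159200 / 146980411+17641800 *sqrt(8645) / 146980411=-192.88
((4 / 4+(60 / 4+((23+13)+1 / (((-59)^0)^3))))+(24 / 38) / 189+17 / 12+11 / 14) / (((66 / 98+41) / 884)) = 408910775 / 349182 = 1171.05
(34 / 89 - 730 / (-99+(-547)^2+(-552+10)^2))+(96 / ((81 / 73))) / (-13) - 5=-104406138340 / 9260395443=-11.27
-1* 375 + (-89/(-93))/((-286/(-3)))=-3324661/8866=-374.99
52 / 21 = 2.48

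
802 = 802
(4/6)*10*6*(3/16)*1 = 15/2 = 7.50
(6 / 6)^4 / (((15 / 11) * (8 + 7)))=11 / 225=0.05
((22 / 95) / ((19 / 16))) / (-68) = -88 / 30685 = -0.00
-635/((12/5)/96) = -25400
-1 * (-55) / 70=0.79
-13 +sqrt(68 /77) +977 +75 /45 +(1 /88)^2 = 966.61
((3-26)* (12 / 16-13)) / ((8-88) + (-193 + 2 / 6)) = -3381 / 3272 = -1.03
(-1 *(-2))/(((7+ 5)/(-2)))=-1/3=-0.33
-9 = -9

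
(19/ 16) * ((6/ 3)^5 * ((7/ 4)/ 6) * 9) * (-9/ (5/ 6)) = -10773/ 10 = -1077.30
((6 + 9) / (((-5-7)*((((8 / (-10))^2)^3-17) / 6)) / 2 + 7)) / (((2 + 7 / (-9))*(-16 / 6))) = -6328125 / 32639552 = -0.19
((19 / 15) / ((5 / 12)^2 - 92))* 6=-5472 / 66115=-0.08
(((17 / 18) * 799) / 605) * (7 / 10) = 95081 / 108900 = 0.87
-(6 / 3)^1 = -2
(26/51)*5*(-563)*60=-1463800/17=-86105.88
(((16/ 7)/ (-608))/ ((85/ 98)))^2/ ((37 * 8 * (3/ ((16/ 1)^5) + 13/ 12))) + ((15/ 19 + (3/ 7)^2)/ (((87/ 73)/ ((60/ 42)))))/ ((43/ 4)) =15263974314064138064/ 140666853194210794325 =0.11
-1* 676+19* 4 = -600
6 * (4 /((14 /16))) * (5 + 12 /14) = 7872 /49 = 160.65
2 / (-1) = -2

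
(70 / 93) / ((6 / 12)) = 140 / 93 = 1.51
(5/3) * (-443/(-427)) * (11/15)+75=293098/3843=76.27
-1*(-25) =25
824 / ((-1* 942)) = -412 / 471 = -0.87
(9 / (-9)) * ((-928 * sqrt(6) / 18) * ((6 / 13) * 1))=928 * sqrt(6) / 39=58.29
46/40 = 23/20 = 1.15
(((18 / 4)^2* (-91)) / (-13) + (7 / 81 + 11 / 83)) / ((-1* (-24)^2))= -3817829 / 15489792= -0.25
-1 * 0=0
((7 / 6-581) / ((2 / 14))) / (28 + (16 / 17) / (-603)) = -83214201 / 574024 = -144.97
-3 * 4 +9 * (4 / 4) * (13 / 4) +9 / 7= 519 / 28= 18.54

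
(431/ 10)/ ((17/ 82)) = 17671/ 85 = 207.89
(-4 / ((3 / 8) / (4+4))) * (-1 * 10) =2560 / 3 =853.33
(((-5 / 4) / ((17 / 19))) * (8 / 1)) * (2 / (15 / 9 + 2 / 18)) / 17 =-855 / 1156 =-0.74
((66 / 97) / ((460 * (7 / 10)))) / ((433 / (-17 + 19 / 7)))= -3300 / 47335127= -0.00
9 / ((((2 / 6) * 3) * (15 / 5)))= 3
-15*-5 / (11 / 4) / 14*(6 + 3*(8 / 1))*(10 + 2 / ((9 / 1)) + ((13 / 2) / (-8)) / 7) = 1273375 / 2156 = 590.62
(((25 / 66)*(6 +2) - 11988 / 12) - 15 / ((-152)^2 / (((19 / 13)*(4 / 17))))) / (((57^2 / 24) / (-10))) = 73.57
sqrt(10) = 3.16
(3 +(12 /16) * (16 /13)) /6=17 /26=0.65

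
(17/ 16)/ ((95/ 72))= 153/ 190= 0.81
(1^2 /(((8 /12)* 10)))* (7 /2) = 21 /40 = 0.52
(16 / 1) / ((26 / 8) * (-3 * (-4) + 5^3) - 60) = 64 / 1541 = 0.04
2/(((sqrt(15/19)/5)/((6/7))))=4 * sqrt(285)/7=9.65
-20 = -20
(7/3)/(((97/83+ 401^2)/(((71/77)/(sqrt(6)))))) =83*sqrt(6)/37220040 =0.00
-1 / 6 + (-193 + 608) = 2489 / 6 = 414.83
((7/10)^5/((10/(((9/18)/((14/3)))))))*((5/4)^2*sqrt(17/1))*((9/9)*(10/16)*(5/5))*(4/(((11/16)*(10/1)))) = 7203*sqrt(17)/7040000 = 0.00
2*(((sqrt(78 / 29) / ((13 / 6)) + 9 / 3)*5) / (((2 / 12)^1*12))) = 30*sqrt(2262) / 377 + 15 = 18.78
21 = 21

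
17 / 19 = 0.89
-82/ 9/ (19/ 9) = -82/ 19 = -4.32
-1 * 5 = -5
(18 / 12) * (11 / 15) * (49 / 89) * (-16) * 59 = -254408 / 445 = -571.70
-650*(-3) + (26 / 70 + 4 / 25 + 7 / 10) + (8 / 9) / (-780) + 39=244499791 / 122850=1990.23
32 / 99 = 0.32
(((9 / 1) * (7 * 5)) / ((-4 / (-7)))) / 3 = 735 / 4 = 183.75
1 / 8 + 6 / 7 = 55 / 56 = 0.98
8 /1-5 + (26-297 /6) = -41 /2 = -20.50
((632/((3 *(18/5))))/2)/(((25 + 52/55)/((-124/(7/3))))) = -59.93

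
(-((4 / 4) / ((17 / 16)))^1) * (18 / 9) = -32 / 17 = -1.88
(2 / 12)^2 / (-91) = -1 / 3276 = -0.00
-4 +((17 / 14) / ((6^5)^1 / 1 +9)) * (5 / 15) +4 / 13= -3.69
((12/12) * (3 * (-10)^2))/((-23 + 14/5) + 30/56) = -42000/2753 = -15.26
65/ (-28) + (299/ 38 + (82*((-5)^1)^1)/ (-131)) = 604701/ 69692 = 8.68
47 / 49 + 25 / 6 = 1507 / 294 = 5.13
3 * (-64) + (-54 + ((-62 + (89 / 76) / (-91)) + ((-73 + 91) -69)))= -2482933 / 6916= -359.01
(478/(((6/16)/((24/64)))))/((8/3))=179.25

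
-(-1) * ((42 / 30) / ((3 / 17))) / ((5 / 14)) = 1666 / 75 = 22.21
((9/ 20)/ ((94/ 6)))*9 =243/ 940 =0.26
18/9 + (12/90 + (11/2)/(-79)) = 4891/2370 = 2.06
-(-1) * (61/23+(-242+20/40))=-10987/46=-238.85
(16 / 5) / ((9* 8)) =2 / 45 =0.04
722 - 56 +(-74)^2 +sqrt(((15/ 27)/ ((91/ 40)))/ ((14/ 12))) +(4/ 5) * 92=20 * sqrt(39)/ 273 +31078/ 5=6216.06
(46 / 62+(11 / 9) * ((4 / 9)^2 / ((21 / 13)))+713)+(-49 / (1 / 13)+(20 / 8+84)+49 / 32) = 2504602291 / 15186528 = 164.92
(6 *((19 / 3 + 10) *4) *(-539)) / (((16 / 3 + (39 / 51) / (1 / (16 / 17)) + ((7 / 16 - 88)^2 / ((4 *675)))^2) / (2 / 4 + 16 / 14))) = -24588.59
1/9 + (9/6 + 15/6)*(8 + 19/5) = 2129/45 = 47.31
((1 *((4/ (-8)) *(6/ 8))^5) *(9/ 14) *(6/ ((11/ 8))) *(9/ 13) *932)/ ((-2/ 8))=13758417/ 256256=53.69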